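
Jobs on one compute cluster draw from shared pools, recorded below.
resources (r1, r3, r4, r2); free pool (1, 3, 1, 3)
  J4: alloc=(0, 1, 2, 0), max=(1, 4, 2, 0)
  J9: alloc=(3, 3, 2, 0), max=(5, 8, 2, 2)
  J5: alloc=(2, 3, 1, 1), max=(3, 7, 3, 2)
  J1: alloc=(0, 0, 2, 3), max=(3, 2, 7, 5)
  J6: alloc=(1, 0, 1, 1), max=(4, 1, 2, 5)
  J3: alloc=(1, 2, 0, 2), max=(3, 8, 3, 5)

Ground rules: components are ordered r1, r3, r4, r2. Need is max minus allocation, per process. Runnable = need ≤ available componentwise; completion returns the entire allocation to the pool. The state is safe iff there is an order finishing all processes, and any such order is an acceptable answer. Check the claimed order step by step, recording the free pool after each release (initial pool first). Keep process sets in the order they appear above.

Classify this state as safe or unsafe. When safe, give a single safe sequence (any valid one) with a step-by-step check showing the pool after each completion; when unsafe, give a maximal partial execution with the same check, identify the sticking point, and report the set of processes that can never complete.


SAFE — a valid safe sequence is J4, J5, J6, J3, J9, J1.
Key observation: at J4 the run first touches a limit — (1, 3, 0, 0) against (1, 3, 1, 3), exact on a resource it actually requests.
Check, step by step:
  pool = (1, 3, 1, 3)
  run J4 (needs (1, 3, 0, 0), free (1, 3, 1, 3)); after release of (0, 1, 2, 0) the pool is (1, 4, 3, 3)
  run J5 (needs (1, 4, 2, 1), free (1, 4, 3, 3)); after release of (2, 3, 1, 1) the pool is (3, 7, 4, 4)
  run J6 (needs (3, 1, 1, 4), free (3, 7, 4, 4)); after release of (1, 0, 1, 1) the pool is (4, 7, 5, 5)
  run J3 (needs (2, 6, 3, 3), free (4, 7, 5, 5)); after release of (1, 2, 0, 2) the pool is (5, 9, 5, 7)
  run J9 (needs (2, 5, 0, 2), free (5, 9, 5, 7)); after release of (3, 3, 2, 0) the pool is (8, 12, 7, 7)
  run J1 (needs (3, 2, 5, 2), free (8, 12, 7, 7)); after release of (0, 0, 2, 3) the pool is (8, 12, 9, 10)


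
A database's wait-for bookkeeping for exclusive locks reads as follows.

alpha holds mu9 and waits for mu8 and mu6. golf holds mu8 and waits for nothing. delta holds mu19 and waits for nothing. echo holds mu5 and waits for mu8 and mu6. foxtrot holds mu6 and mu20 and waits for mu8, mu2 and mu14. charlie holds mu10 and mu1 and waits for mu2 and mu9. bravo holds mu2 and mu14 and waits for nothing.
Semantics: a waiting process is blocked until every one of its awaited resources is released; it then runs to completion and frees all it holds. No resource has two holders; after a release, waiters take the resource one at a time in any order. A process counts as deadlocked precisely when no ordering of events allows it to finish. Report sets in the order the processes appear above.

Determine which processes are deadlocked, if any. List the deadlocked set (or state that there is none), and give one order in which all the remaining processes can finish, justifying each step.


The deadlocked set is empty.
Key observation: all waits point, directly or indirectly, at processes that can finish, so nothing is permanently blocked.
One completion order for the rest: bravo, golf, delta, foxtrot, alpha, charlie, echo.
Check, step by step:
  bravo: no waits; runs immediately, freeing mu2 and mu14
  golf: no waits; runs immediately, freeing mu8
  delta: no waits; runs immediately, freeing mu19
  foxtrot: everything it awaited (mu8, mu2 and mu14) is free; runs, freeing mu6 and mu20
  alpha: everything it awaited (mu8 and mu6) is free; runs, freeing mu9
  charlie: everything it awaited (mu2 and mu9) is free; runs, freeing mu10 and mu1
  echo: everything it awaited (mu8 and mu6) is free; runs, freeing mu5


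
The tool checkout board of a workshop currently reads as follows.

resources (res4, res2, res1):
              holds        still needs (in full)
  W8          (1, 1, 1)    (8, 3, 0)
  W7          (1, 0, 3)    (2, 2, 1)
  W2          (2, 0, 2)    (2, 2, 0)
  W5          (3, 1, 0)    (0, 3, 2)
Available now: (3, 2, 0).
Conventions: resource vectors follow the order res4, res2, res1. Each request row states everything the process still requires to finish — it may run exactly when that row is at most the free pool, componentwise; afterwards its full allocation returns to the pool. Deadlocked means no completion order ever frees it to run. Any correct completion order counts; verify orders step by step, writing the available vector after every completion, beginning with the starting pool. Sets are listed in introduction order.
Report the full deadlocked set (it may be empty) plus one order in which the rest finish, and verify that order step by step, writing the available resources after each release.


The deadlocked set is W8 and W5.
Key observation: once W2, W7 finish, the pool peaks at (6, 2, 5) — and every remaining process still needs more res2 than that.
A valid finishing order for the others: W2, W7. Step-by-step check:
  pool = (3, 2, 0)
  W2 needs (2, 2, 0) <= (3, 2, 0) -> finishes; pool += (2, 0, 2) = (5, 2, 2)
  W7 needs (2, 2, 1) <= (5, 2, 2) -> finishes; pool += (1, 0, 3) = (6, 2, 5)
The blocked processes can never fit:
  blocked: W8 wants (8, 3, 0), pool (6, 2, 5) — not enough res4 and res2
  blocked: W5 wants (0, 3, 2), pool (6, 2, 5) — not enough res2


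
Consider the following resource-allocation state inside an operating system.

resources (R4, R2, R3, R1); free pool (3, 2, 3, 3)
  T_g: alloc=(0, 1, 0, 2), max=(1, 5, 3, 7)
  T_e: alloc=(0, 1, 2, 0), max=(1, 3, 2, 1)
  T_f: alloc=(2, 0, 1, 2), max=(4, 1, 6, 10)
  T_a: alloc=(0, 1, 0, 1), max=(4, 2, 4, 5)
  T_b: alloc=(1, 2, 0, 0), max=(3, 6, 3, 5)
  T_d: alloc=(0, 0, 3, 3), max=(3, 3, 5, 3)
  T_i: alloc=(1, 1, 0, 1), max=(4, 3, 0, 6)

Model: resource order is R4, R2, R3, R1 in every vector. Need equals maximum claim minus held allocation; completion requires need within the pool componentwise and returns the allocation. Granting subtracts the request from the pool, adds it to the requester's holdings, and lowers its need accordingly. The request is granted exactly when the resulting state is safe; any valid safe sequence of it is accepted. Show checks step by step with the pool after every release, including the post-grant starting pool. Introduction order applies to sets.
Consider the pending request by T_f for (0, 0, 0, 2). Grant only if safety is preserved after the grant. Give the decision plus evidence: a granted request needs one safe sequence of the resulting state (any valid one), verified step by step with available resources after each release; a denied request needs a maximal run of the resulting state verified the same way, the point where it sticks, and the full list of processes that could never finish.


DENY. Granting would leave the state unsafe.
Key observation: after T_e, T_d the pool peaks at (3, 3, 8, 4), and each blocked process is short somewhere: T_g on R2, R1; T_f on R1; T_a on R4; T_b on R2, R1; T_i on R1.
Pretend the grant happened; the run T_e, T_d goes as far as possible. Step-by-step check:
  pool = (3, 2, 3, 1)
  T_e needs (1, 2, 0, 1) <= (3, 2, 3, 1) -> finishes; pool += (0, 1, 2, 0) = (3, 3, 5, 1)
  T_d needs (3, 3, 2, 0) <= (3, 3, 5, 1) -> finishes; pool += (0, 0, 3, 3) = (3, 3, 8, 4)
  T_g still needs (1, 4, 3, 5) but only (3, 3, 8, 4) is free — short on R2 and R1
  T_f still needs (2, 1, 5, 6) but only (3, 3, 8, 4) is free — short on R1
  T_a still needs (4, 1, 4, 4) but only (3, 3, 8, 4) is free — short on R4
  T_b still needs (2, 4, 3, 5) but only (3, 3, 8, 4) is free — short on R2 and R1
  T_i still needs (3, 2, 0, 5) but only (3, 3, 8, 4) is free — short on R1
Had the request been granted, T_g, T_f, T_a, T_b and T_i could never finish.


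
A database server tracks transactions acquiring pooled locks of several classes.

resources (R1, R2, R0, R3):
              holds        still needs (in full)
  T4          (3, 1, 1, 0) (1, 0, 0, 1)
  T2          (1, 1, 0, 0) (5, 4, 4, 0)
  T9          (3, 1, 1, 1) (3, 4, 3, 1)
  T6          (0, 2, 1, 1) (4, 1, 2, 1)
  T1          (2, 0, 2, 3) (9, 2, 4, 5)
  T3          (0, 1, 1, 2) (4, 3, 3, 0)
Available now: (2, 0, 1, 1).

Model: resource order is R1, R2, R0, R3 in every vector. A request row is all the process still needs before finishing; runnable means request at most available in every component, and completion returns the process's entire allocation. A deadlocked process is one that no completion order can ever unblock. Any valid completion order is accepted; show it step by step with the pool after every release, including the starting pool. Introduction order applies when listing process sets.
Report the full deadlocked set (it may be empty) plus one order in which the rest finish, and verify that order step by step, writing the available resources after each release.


The deadlocked set is empty.
Key observation: there is always a runnable process — T4 first — so the state unwinds completely.
A valid finishing order for the others: T4, T6, T3, T2, T9, T1. Verifying each step:
  pool = (2, 0, 1, 1)
  T4: need (1, 0, 0, 1) fits (2, 0, 1, 1); releases (3, 1, 1, 0), pool now (5, 1, 2, 1)
  T6: need (4, 1, 2, 1) fits (5, 1, 2, 1); releases (0, 2, 1, 1), pool now (5, 3, 3, 2)
  T3: need (4, 3, 3, 0) fits (5, 3, 3, 2); releases (0, 1, 1, 2), pool now (5, 4, 4, 4)
  T2: need (5, 4, 4, 0) fits (5, 4, 4, 4); releases (1, 1, 0, 0), pool now (6, 5, 4, 4)
  T9: need (3, 4, 3, 1) fits (6, 5, 4, 4); releases (3, 1, 1, 1), pool now (9, 6, 5, 5)
  T1: need (9, 2, 4, 5) fits (9, 6, 5, 5); releases (2, 0, 2, 3), pool now (11, 6, 7, 8)


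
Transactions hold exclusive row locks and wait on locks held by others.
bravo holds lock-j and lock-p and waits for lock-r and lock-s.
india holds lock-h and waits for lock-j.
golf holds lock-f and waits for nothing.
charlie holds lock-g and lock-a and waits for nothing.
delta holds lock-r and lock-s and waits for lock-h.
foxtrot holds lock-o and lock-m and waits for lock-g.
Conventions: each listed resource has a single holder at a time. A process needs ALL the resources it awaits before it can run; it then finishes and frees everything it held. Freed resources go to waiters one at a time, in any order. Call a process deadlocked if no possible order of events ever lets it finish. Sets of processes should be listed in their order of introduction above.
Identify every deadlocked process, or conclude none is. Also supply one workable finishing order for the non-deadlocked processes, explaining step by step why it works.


Deadlocked: bravo, india and delta.
Key observation: the cycle bravo -> delta -> india -> bravo can never break — each member waits on the next; no other process is dragged down with it.
One completion order for the rest: charlie, golf, foxtrot.
Check, step by step:
  charlie: no waits; runs immediately, freeing lock-g and lock-a
  golf: no waits; runs immediately, freeing lock-f
  foxtrot waits on lock-g — all released -> runs and releases lock-o and lock-m


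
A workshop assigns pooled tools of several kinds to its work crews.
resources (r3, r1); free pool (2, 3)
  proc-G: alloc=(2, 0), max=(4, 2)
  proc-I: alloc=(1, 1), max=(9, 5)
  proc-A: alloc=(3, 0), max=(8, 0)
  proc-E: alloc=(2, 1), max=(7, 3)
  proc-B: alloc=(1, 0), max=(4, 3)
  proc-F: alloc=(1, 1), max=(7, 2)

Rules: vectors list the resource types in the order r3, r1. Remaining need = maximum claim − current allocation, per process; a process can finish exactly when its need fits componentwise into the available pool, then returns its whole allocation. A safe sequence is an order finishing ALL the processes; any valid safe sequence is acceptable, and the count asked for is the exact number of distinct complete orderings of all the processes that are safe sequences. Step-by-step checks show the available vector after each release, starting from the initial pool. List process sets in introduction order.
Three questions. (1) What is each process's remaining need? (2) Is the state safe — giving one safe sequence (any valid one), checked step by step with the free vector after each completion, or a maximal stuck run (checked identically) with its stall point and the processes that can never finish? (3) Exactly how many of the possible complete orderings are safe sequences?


(1) Need matrix, components ordered r3, r1:
  proc-G: (2, 2)
  proc-I: (8, 4)
  proc-A: (5, 0)
  proc-E: (5, 2)
  proc-B: (3, 3)
  proc-F: (6, 1)
(2) The state is SAFE; one workable sequence: proc-G, proc-B, proc-A, proc-F, proc-E, proc-I.
Key observation: the order's first zero-slack moment is proc-G ((2, 2) needed, (2, 3) free — a requested resource with nothing to spare).
Walking it through:
  pool = (2, 3)
  proc-G needs (2, 2) <= (2, 3) -> finishes; pool += (2, 0) = (4, 3)
  proc-B needs (3, 3) <= (4, 3) -> finishes; pool += (1, 0) = (5, 3)
  proc-A needs (5, 0) <= (5, 3) -> finishes; pool += (3, 0) = (8, 3)
  proc-F needs (6, 1) <= (8, 3) -> finishes; pool += (1, 1) = (9, 4)
  proc-E needs (5, 2) <= (9, 4) -> finishes; pool += (2, 1) = (11, 5)
  proc-I needs (8, 4) <= (11, 5) -> finishes; pool += (1, 1) = (12, 6)
(3) Precisely 8 of the possible complete orderings are safe sequences.


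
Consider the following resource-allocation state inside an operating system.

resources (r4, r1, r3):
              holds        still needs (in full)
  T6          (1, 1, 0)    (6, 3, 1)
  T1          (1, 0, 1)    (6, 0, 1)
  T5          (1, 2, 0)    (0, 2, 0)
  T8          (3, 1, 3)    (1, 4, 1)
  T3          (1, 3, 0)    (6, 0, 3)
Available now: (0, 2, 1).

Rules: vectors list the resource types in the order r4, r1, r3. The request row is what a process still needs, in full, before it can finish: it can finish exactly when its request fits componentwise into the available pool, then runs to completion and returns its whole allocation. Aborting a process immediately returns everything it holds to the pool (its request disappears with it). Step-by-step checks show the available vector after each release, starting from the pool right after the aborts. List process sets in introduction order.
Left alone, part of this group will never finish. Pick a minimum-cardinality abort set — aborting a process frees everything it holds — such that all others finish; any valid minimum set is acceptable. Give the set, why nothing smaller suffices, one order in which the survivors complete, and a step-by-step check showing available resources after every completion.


The answer: abort T6 and T1.
Key observation: T3 had no path to completion before; after the abort of T6 and T1 ((2, 1, 1) returned), step 3 is where it fits.
Why nothing smaller works — every single abort fails: T6 alone leaves T1 blocked (short on r4); T1 alone leaves T6 blocked (short on r4); T5 alone leaves T6 blocked (short on r4); T8 alone leaves T6 blocked (short on r4); T3 alone leaves T6 blocked (short on r4).
The survivors complete as T5, T8, T3. Step-by-step check (starting from the post-abort pool):
  pool = (2, 3, 2)
  run T5 (needs (0, 2, 0), free (2, 3, 2)); after release of (1, 2, 0) the pool is (3, 5, 2)
  run T8 (needs (1, 4, 1), free (3, 5, 2)); after release of (3, 1, 3) the pool is (6, 6, 5)
  run T3 (needs (6, 0, 3), free (6, 6, 5)); after release of (1, 3, 0) the pool is (7, 9, 5)


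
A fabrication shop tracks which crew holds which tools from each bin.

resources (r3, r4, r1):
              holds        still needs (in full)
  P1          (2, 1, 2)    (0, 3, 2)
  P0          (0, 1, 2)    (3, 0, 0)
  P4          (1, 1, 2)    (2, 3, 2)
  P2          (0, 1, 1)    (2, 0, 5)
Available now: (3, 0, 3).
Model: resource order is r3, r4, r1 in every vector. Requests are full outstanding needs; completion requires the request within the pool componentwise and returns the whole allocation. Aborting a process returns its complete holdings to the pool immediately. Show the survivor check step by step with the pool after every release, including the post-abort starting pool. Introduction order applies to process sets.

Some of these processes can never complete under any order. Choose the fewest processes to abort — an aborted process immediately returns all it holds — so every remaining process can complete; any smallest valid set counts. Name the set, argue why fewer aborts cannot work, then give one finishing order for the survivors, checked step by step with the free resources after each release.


Abort P4.
Key observation: aborting P4 returns (1, 1, 2), and P1 — hopeless before — runs at step 3 with the returned capacity in the pool.
Minimality: the empty abort set fails — the state is deadlocked as it stands.
One survivor order: P2, P0, P1. Check, step by step (post-abort pool first):
  pool = (4, 1, 5)
  P2: need (2, 0, 5) fits (4, 1, 5); releases (0, 1, 1), pool now (4, 2, 6)
  P0: need (3, 0, 0) fits (4, 2, 6); releases (0, 1, 2), pool now (4, 3, 8)
  P1: need (0, 3, 2) fits (4, 3, 8); releases (2, 1, 2), pool now (6, 4, 10)


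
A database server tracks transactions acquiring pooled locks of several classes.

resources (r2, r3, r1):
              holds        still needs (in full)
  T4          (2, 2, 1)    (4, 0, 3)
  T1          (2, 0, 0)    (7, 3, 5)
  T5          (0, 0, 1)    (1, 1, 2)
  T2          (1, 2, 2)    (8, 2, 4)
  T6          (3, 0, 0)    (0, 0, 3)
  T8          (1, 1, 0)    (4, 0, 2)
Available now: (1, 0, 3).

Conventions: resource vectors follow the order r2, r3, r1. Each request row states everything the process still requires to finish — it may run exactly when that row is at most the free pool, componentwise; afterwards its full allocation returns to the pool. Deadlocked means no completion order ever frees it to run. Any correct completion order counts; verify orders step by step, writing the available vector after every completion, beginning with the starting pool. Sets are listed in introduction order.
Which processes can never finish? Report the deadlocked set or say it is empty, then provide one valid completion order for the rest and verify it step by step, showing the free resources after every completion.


Nothing here is deadlocked.
Key observation: no deadlock: T6 fits now, and the freed resources carry the rest through.
A valid finishing order for the others: T6, T8, T4, T5, T1, T2. Walking it through:
  pool = (1, 0, 3)
  T6 needs (0, 0, 3) <= (1, 0, 3) -> finishes; pool += (3, 0, 0) = (4, 0, 3)
  T8 needs (4, 0, 2) <= (4, 0, 3) -> finishes; pool += (1, 1, 0) = (5, 1, 3)
  T4 needs (4, 0, 3) <= (5, 1, 3) -> finishes; pool += (2, 2, 1) = (7, 3, 4)
  T5 needs (1, 1, 2) <= (7, 3, 4) -> finishes; pool += (0, 0, 1) = (7, 3, 5)
  T1 needs (7, 3, 5) <= (7, 3, 5) -> finishes; pool += (2, 0, 0) = (9, 3, 5)
  T2 needs (8, 2, 4) <= (9, 3, 5) -> finishes; pool += (1, 2, 2) = (10, 5, 7)


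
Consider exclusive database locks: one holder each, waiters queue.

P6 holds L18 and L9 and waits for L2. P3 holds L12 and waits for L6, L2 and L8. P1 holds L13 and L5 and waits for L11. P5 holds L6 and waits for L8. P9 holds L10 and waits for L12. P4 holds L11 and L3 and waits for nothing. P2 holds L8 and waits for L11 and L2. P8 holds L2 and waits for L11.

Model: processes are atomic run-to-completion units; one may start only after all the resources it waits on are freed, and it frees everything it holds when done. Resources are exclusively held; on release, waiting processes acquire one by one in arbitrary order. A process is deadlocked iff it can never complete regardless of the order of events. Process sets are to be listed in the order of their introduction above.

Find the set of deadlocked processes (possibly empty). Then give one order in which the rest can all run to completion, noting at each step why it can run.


Nothing here is deadlocked.
Key observation: the wait relation is loop-free; peeling off processes with no waits unwinds the whole state.
A valid finishing order for the others: P4, P8, P6, P2, P5, P1, P3, P9.
Walking it through:
  P4: no waits; runs immediately, freeing L11 and L3
  P8 waits on L11 — all released -> runs and releases L2
  P6 waits on L2 — all released -> runs and releases L18 and L9
  P2 waits on L11 and L2 — all released -> runs and releases L8
  P5 waits on L8 — all released -> runs and releases L6
  P1 waits on L11 — all released -> runs and releases L13 and L5
  P3 waits on L6, L2 and L8 — all released -> runs and releases L12
  P9 waits on L12 — all released -> runs and releases L10


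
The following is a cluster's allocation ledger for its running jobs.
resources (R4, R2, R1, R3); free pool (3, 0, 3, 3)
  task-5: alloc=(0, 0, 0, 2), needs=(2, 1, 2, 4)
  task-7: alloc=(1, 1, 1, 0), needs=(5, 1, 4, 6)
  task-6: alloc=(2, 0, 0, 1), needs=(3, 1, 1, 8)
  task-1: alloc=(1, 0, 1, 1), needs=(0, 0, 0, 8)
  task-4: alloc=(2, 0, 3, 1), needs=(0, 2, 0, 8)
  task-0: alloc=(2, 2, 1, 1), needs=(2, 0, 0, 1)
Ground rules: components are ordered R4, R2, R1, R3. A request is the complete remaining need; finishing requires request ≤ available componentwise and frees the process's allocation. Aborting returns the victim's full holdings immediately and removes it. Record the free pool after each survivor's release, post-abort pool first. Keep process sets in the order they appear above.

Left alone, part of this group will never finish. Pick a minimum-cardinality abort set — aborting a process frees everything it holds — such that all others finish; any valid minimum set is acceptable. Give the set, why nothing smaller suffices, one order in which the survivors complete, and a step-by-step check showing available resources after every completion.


The answer: abort task-1 and task-4.
Key observation: task-6 could never have finished before the abort; with (3, 0, 4, 2) returned by task-1 and task-4, it fits at step 4.
Minimality, checking each single-abort alternative: task-5 alone leaves task-6 blocked (short on R3); task-7 alone leaves task-6 blocked (short on R3); task-6 alone leaves task-1 blocked (short on R3); task-1 alone leaves task-6 blocked (short on R3); task-4 alone leaves task-6 blocked (short on R3); task-0 alone leaves task-6 blocked (short on R3).
Survivors finish in the order: task-0, task-7, task-5, task-6. Step-by-step check (pool after the aborts first):
  pool = (6, 0, 7, 5)
  task-0: need (2, 0, 0, 1) fits (6, 0, 7, 5); releases (2, 2, 1, 1), pool now (8, 2, 8, 6)
  task-7: need (5, 1, 4, 6) fits (8, 2, 8, 6); releases (1, 1, 1, 0), pool now (9, 3, 9, 6)
  task-5: need (2, 1, 2, 4) fits (9, 3, 9, 6); releases (0, 0, 0, 2), pool now (9, 3, 9, 8)
  task-6: need (3, 1, 1, 8) fits (9, 3, 9, 8); releases (2, 0, 0, 1), pool now (11, 3, 9, 9)


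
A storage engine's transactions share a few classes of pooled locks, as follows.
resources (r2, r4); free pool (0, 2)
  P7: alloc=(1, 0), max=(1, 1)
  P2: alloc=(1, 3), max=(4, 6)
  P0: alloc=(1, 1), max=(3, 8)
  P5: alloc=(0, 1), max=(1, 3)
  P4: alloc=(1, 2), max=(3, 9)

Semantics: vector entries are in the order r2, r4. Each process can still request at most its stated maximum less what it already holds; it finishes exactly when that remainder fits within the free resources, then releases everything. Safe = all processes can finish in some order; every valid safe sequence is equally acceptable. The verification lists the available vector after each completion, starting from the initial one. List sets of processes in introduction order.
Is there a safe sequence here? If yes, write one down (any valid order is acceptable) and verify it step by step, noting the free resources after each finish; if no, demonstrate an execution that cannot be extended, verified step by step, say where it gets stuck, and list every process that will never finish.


The state is UNSAFE.
Key observation: the wall is r2: completing P7, P5 brings the pool only to (1, 3), and all the rest need more.
A maximal execution: P7, P5 — then nothing else fits. Step-by-step check:
  pool = (0, 2)
  P7 needs (0, 1) <= (0, 2) -> finishes; pool += (1, 0) = (1, 2)
  P5 needs (1, 2) <= (1, 2) -> finishes; pool += (0, 1) = (1, 3)
  P2 still needs (3, 3) but only (1, 3) is free — short on r2
  P0 still needs (2, 7) but only (1, 3) is free — short on r2 and r4
  P4 still needs (2, 7) but only (1, 3) is free — short on r2 and r4
Permanently blocked: P2, P0 and P4.


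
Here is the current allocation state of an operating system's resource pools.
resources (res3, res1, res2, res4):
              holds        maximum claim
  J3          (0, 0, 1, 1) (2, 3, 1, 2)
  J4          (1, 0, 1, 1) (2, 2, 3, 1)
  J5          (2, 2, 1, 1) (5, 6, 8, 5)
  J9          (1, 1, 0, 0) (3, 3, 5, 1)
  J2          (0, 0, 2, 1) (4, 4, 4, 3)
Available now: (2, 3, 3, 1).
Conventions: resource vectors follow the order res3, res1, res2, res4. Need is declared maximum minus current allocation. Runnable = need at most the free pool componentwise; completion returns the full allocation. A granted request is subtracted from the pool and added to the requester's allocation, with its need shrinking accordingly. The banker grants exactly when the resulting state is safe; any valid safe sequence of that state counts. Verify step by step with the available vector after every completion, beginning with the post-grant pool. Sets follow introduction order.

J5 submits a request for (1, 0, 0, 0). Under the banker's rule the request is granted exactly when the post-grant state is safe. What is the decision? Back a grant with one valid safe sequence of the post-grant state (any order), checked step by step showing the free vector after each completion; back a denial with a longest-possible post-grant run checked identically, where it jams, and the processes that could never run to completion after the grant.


DENY. Granting would leave the state unsafe.
Key observation: after J4, J3, J9 the pool peaks at (3, 4, 5, 3), and each blocked process is short somewhere: J5 on res2, res4; J2 on res3.
After a pretend grant, a maximal execution: J4, J3, J9 — then nothing else fits. Step-by-step check:
  pool = (1, 3, 3, 1)
  run J4 (needs (1, 2, 2, 0), free (1, 3, 3, 1)); after release of (1, 0, 1, 1) the pool is (2, 3, 4, 2)
  run J3 (needs (2, 3, 0, 1), free (2, 3, 4, 2)); after release of (0, 0, 1, 1) the pool is (2, 3, 5, 3)
  run J9 (needs (2, 2, 5, 1), free (2, 3, 5, 3)); after release of (1, 1, 0, 0) the pool is (3, 4, 5, 3)
  blocked: J5 wants (2, 4, 7, 4), pool (3, 4, 5, 3) — not enough res2 and res4
  blocked: J2 wants (4, 4, 2, 2), pool (3, 4, 5, 3) — not enough res3
Post-grant, the permanently blocked set is J5 and J2.


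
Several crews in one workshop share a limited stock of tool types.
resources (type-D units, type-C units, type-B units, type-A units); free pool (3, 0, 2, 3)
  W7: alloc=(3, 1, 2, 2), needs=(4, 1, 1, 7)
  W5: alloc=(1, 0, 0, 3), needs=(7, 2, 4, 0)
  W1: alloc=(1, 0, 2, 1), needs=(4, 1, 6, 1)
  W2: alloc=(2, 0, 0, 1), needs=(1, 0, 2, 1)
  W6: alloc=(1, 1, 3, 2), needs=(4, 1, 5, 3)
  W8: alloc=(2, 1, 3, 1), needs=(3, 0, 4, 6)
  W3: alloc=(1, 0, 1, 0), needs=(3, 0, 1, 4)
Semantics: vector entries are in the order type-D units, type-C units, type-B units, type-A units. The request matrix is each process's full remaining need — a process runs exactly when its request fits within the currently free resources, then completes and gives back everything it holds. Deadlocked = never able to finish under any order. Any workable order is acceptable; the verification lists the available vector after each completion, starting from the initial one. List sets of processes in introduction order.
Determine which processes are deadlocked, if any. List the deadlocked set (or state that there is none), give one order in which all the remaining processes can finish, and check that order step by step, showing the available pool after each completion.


The deadlocked set is W7, W5, W1, W6 and W8.
Key observation: after W2, W3 the pool peaks at (6, 0, 3, 4), and each blocked process is short somewhere: W7 on type-C units, type-A units; W5 on type-D units, type-C units, type-B units; W1 on type-C units, type-B units; W6 on type-C units, type-B units; W8 on type-B units, type-A units.
One completion order for the rest: W2, W3. Verifying each step:
  pool = (3, 0, 2, 3)
  W2 needs (1, 0, 2, 1) <= (3, 0, 2, 3) -> finishes; pool += (2, 0, 0, 1) = (5, 0, 2, 4)
  W3 needs (3, 0, 1, 4) <= (5, 0, 2, 4) -> finishes; pool += (1, 0, 1, 0) = (6, 0, 3, 4)
None of the blocked processes ever fits:
  W7 still needs (4, 1, 1, 7) but only (6, 0, 3, 4) is free — short on type-C units and type-A units
  W5 still needs (7, 2, 4, 0) but only (6, 0, 3, 4) is free — short on type-D units, type-C units and type-B units
  W1 still needs (4, 1, 6, 1) but only (6, 0, 3, 4) is free — short on type-C units and type-B units
  W6 still needs (4, 1, 5, 3) but only (6, 0, 3, 4) is free — short on type-C units and type-B units
  W8 still needs (3, 0, 4, 6) but only (6, 0, 3, 4) is free — short on type-B units and type-A units


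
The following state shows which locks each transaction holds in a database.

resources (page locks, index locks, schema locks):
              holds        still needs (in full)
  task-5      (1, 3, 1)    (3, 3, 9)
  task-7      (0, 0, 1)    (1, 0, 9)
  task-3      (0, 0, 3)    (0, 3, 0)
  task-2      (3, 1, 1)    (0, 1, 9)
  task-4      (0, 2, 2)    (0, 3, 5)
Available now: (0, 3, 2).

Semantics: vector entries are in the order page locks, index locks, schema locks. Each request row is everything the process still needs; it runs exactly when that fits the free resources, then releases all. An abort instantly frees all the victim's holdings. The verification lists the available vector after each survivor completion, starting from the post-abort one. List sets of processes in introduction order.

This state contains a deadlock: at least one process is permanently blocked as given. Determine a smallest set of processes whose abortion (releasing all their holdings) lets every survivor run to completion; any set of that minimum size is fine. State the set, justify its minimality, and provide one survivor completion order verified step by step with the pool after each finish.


Minimum abort set: task-5 and task-7.
Key observation: task-2 could never have finished before the abort; with (1, 3, 2) returned by task-5 and task-7, it fits at step 3.
Minimality, checking each single-abort alternative: task-5 alone leaves task-7 blocked (short on schema locks); task-7 alone leaves task-5 blocked (short on page locks and schema locks); task-3 alone leaves task-5 blocked (short on page locks and schema locks); task-2 alone leaves task-5 blocked (short on schema locks); task-4 alone leaves task-5 blocked (short on page locks and schema locks).
The survivors complete as task-3, task-4, task-2. Verifying each step (starting from the post-abort pool):
  pool = (1, 6, 4)
  task-3: need (0, 3, 0) fits (1, 6, 4); releases (0, 0, 3), pool now (1, 6, 7)
  task-4: need (0, 3, 5) fits (1, 6, 7); releases (0, 2, 2), pool now (1, 8, 9)
  task-2: need (0, 1, 9) fits (1, 8, 9); releases (3, 1, 1), pool now (4, 9, 10)


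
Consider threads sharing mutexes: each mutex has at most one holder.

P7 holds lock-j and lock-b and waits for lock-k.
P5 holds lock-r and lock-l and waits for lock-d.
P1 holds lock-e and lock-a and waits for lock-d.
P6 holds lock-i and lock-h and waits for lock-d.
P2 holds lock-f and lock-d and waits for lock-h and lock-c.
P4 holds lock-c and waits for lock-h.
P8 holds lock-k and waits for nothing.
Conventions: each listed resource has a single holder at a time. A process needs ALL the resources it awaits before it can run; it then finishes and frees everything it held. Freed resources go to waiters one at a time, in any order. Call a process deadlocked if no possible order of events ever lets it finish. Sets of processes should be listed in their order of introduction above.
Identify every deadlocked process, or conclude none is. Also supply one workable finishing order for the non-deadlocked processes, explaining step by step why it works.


Deadlocked: P5, P1, P6, P2 and P4.
Key observation: the wait chain closes on itself along P2 -> P6 -> P2; P4 is caught in further circular waits and P5 and P1 wait into the deadlock from upstream.
The rest can finish in the order P8, P7.
Check, step by step:
  run P8 (it waits on nothing); releases lock-k
  run P7 (all its waits — lock-k — are resolved); releases lock-j and lock-b


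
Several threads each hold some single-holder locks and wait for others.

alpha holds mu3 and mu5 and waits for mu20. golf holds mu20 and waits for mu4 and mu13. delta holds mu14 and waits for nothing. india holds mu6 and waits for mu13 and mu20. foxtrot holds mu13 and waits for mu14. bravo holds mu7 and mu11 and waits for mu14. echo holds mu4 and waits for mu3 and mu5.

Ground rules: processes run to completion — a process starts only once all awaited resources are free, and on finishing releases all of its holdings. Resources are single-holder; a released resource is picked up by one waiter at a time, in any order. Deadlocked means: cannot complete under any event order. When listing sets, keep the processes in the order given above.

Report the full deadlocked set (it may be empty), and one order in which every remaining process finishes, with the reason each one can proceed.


Deadlocked: alpha, golf, india and echo.
Key observation: the cycle alpha -> golf -> echo -> alpha can never break — each member waits on the next; india waits into the deadlock from upstream.
A valid finishing order for the others: delta, foxtrot, bravo.
Step-by-step check:
  delta: no waits; runs immediately, freeing mu14
  run foxtrot (all its waits — mu14 — are resolved); releases mu13
  run bravo (all its waits — mu14 — are resolved); releases mu7 and mu11


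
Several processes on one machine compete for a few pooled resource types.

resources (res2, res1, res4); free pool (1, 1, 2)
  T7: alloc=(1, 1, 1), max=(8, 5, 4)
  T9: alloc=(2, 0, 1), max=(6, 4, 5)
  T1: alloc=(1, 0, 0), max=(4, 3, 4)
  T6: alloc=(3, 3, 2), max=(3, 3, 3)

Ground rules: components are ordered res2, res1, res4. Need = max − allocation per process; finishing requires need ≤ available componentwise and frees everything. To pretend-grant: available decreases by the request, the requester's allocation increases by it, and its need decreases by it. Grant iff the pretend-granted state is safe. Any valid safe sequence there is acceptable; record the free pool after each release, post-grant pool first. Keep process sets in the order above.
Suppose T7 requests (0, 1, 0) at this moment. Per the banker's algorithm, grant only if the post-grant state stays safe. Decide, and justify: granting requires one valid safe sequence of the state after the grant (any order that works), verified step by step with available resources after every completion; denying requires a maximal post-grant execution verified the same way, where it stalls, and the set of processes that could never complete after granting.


DENY — the pretend-granted state is unsafe.
Key observation: after T6, T1 the pool peaks at (5, 3, 4), and each blocked process is short somewhere: T7 on res2; T9 on res1.
After a pretend grant, a maximal execution: T6, T1 — then nothing else fits. Walking it through:
  pool = (1, 0, 2)
  run T6 (needs (0, 0, 1), free (1, 0, 2)); after release of (3, 3, 2) the pool is (4, 3, 4)
  run T1 (needs (3, 3, 4), free (4, 3, 4)); after release of (1, 0, 0) the pool is (5, 3, 4)
  blocked: T7 wants (7, 3, 3), pool (5, 3, 4) — not enough res2
  blocked: T9 wants (4, 4, 4), pool (5, 3, 4) — not enough res1
Post-grant, the permanently blocked set is T7 and T9.


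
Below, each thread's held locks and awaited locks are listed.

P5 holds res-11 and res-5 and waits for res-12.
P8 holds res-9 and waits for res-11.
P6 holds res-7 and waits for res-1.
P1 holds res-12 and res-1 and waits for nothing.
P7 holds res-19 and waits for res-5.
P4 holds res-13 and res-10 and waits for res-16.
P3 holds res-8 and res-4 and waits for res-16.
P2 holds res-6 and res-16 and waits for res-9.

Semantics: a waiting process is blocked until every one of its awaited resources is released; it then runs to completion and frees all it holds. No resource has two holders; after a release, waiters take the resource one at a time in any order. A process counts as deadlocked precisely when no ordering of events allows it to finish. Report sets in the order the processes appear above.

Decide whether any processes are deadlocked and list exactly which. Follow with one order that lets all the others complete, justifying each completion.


No process is deadlocked.
Key observation: the waits form no ring: some process can always run, and its releases unblock the others one by one.
The rest can finish in the order P1, P5, P8, P2, P6, P3, P4, P7.
Verifying each step:
  P1 waits on nothing -> runs at once and releases res-12 and res-1
  run P5 (all its waits — res-12 — are resolved); releases res-11 and res-5
  run P8 (all its waits — res-11 — are resolved); releases res-9
  run P2 (all its waits — res-9 — are resolved); releases res-6 and res-16
  run P6 (all its waits — res-1 — are resolved); releases res-7
  run P3 (all its waits — res-16 — are resolved); releases res-8 and res-4
  run P4 (all its waits — res-16 — are resolved); releases res-13 and res-10
  run P7 (all its waits — res-5 — are resolved); releases res-19


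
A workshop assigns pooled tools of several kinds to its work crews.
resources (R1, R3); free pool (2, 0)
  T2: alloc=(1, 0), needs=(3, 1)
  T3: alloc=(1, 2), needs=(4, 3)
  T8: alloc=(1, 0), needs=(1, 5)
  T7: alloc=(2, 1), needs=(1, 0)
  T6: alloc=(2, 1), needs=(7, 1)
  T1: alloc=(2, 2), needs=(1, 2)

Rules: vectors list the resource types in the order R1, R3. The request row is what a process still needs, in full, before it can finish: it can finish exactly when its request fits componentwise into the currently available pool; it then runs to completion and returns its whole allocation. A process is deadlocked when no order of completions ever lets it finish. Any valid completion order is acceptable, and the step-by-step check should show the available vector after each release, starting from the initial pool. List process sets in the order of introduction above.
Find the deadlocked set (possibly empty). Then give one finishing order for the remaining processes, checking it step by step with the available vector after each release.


Deadlocked: T3, T8, T6 and T1.
Key observation: after T7, T2 the pool peaks at (5, 1), and each blocked process is short somewhere: T3 on R3; T8 on R3; T6 on R1; T1 on R3.
A valid finishing order for the others: T7, T2. Verifying each step:
  pool = (2, 0)
  T7 needs (1, 0) <= (2, 0) -> finishes; pool += (2, 1) = (4, 1)
  T2 needs (3, 1) <= (4, 1) -> finishes; pool += (1, 0) = (5, 1)
The stuck group stays short no matter what:
  blocked: T3 wants (4, 3), pool (5, 1) — not enough R3
  blocked: T8 wants (1, 5), pool (5, 1) — not enough R3
  blocked: T6 wants (7, 1), pool (5, 1) — not enough R1
  blocked: T1 wants (1, 2), pool (5, 1) — not enough R3


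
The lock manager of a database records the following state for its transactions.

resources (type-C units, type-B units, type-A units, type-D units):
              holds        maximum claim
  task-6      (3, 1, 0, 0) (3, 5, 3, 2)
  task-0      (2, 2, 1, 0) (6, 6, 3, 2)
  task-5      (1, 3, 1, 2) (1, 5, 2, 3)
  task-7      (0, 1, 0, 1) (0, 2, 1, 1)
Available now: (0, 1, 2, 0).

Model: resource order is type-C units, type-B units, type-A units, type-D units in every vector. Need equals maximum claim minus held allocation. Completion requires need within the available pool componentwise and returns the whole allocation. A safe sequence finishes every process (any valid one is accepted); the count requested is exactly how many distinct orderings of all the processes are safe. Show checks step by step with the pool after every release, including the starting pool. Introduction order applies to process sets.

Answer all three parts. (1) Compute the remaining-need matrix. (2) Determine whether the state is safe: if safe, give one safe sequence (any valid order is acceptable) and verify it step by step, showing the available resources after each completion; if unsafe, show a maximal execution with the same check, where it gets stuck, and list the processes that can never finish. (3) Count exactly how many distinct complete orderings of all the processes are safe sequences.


(1) Need matrix, components ordered type-C units, type-B units, type-A units, type-D units:
  task-6: (0, 4, 3, 2)
  task-0: (4, 4, 2, 2)
  task-5: (0, 2, 1, 1)
  task-7: (0, 1, 1, 0)
(2) SAFE — a valid safe sequence is task-7, task-5, task-6, task-0.
Key observation: the first exact fit in this order is task-7 — it needs (0, 1, 1, 0) with (0, 1, 2, 0) free, meeting a requested resource to the last unit.
Walking it through:
  pool = (0, 1, 2, 0)
  task-7: need (0, 1, 1, 0) fits (0, 1, 2, 0); releases (0, 1, 0, 1), pool now (0, 2, 2, 1)
  task-5: need (0, 2, 1, 1) fits (0, 2, 2, 1); releases (1, 3, 1, 2), pool now (1, 5, 3, 3)
  task-6: need (0, 4, 3, 2) fits (1, 5, 3, 3); releases (3, 1, 0, 0), pool now (4, 6, 3, 3)
  task-0: need (4, 4, 2, 2) fits (4, 6, 3, 3); releases (2, 2, 1, 0), pool now (6, 8, 4, 3)
(3) Exactly 1 of the possible complete orderings is a safe sequence.
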